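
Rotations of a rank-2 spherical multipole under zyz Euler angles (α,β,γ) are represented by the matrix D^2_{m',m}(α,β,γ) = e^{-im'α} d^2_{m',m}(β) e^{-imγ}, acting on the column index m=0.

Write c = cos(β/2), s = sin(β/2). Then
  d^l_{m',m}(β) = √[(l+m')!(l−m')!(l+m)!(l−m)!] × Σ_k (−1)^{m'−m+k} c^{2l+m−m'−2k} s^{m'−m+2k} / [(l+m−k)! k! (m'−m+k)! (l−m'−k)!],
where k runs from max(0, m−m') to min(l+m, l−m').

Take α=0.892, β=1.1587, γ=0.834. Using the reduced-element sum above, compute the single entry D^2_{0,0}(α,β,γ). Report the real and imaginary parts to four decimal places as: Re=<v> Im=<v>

D^2_{0,0}(0.892,1.1587,0.834) = e^{-i·0·0.892}·d^2_{0,0}(1.1587)·e^{-i·0·0.834}. Compute d first:
With c≡cos(β/2)=0.836819 and s≡sin(β/2)=0.547480, N=[2·2·2·2]^{1/2}=4.000000
The bounds max(0,m−m')=0 and min(l+m,l−m')=2 give 3 terms
  k=0: (−1)^0·4.0000/(4)·0.8368^4·0.5475^0 = +0.490372
  k=1: (−1)^1·4.0000/(1)·0.8368^2·0.5475^2 = -0.839575
  k=2: (−1)^2·4.0000/(4)·0.8368^0·0.5475^4 = +0.089841
d^2_{0,0}(1.1587) = +0.490372 -0.839575 +0.089841 = -0.259362
Phases: e^{-i·(0)·0.892}=+1.000000+0.000000i, e^{-i·(0)·0.834}=+1.000000+0.000000i ⇒ D=-0.259362+0.000000i

Re=-0.2594 Im=0.0000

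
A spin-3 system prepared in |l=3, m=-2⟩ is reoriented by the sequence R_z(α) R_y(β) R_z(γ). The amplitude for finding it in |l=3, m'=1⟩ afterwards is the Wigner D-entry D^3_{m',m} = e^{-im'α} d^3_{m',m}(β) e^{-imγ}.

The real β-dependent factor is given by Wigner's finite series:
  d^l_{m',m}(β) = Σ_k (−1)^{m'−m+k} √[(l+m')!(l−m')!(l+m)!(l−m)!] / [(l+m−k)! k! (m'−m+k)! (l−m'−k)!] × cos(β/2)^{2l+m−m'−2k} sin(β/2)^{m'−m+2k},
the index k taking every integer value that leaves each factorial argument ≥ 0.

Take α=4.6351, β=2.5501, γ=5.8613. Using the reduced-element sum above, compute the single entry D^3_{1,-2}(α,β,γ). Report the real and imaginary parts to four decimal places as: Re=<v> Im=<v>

Re=0.4170 Im=0.4331

D^3_{1,-2}(4.6351,2.5501,5.8613) = e^{-i·1·4.6351}·d^3_{1,-2}(2.5501)·e^{-i·-2·5.8613}. Compute d first:
With c≡cos(β/2)=0.291454 and s≡sin(β/2)=0.956585, N=[24·2·1·120]^{1/2}=75.894664
k: max(0,(-2)−(1))=0 … min(3+(-2),3−(1))=1
  k=0: (−1)^3·75.8947/(12)·0.2915^3·0.9566^3 = -0.137060
  k=1: (−1)^4·75.8947/(24)·0.2915^1·0.9566^5 = +0.738223
d^3_{1,-2}(2.5501) = -0.137060 +0.738223 = +0.601163
Phases: e^{-i·(1)·4.6351}=-0.077212+0.997015i, e^{-i·(-2)·5.8613}=+0.664650-0.747155i ⇒ D=+0.416970+0.433051i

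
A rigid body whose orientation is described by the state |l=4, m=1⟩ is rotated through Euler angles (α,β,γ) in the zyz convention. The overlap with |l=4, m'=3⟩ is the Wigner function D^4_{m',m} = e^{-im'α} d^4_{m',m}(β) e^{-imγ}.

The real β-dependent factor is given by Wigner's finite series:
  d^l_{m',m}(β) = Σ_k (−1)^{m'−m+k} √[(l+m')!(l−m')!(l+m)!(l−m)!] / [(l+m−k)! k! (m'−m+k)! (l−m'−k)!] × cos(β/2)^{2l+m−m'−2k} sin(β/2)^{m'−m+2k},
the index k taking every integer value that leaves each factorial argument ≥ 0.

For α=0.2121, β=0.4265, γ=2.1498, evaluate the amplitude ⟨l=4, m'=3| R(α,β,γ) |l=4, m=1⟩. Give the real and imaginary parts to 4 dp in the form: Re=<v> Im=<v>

D^4_{3,1}(0.2121,0.4265,2.1498) = e^{-i·3·0.2121}·d^4_{3,1}(0.4265)·e^{-i·1·2.1498}. Compute d first:
Half-angle: c=0.977348, s=0.211637. N=√(5040·1·120·6)=1904.940944
k∈{0,1} keeps every argument non-negative
  k=0: (−1)^2·1904.9409/(240)·0.9773^6·0.2116^2 = +0.309850
  k=1: (−1)^3·1904.9409/(144)·0.9773^4·0.2116^4 = -0.024215
d^4_{3,1}(0.4265) = +0.309850 -0.024215 = +0.285635
Attach z-rotation phases: D = e^{-i(3)(0.2121)}·(+0.285635)·e^{-i(1)(2.1498)} = -0.267775-0.099416i

Re=-0.2678 Im=-0.0994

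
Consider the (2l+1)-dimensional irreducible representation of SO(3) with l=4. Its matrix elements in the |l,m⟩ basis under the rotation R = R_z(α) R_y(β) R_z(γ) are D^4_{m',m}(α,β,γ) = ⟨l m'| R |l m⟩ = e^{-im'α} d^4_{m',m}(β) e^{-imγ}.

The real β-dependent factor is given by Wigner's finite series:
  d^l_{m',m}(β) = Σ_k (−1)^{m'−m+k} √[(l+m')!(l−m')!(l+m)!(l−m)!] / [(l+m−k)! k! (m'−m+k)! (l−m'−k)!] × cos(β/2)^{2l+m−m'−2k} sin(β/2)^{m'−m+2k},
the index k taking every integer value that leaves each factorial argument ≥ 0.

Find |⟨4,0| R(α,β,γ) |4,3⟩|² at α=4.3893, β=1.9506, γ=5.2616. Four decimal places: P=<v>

D^4_{0,3}(4.3893,1.9506,5.2616) = e^{-i·0·4.3893}·d^4_{0,3}(1.9506)·e^{-i·3·5.2616}. Compute d first:
c=cos(1.9506/2)=0.560920, s=sin(1.9506/2)=0.827870; N=√[24·24·5040·1]=1703.830978
k∈{3,4} keeps every argument non-negative
  k=3: (−1)^0·1703.8310/(144)·0.5609^5·0.8279^3 = +0.372781
  k=4: (−1)^1·1703.8310/(144)·0.5609^3·0.8279^5 = -0.812040
d^4_{0,3}(1.9506) = +0.372781 -0.812040 = -0.439258
|D^4_{0,3}|² = |d^4_{0,3}(β)|² = (-0.439258)² = 0.192948 (the z-rotation phases have unit modulus)

P=0.1929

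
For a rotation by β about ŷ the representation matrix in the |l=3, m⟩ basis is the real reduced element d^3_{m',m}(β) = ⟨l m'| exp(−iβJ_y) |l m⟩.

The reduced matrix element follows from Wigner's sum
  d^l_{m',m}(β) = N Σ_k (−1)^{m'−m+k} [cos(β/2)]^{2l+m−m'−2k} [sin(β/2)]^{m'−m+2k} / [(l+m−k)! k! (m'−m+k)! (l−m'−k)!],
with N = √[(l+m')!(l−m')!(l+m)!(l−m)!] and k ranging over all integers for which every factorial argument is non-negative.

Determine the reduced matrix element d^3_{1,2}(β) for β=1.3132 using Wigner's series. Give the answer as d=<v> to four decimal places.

d=-0.1131

d^3_{1,2}(β=1.3132) via Wigner's sum:
c=cos(1.3132/2)=0.792072, s=sin(1.3132/2)=0.610427; N=√[24·2·120·1]=75.894664
k: max(0,(2)−(1))=1 … min(3+(2),3−(1))=2
  k=1: (−1)^0·75.8947/(24)·0.7921^5·0.6104^1 = +0.601808
  k=2: (−1)^1·75.8947/(12)·0.7921^3·0.6104^3 = -0.714869
d^3_{1,2}(1.3132) = +0.601808 -0.714869 = -0.113061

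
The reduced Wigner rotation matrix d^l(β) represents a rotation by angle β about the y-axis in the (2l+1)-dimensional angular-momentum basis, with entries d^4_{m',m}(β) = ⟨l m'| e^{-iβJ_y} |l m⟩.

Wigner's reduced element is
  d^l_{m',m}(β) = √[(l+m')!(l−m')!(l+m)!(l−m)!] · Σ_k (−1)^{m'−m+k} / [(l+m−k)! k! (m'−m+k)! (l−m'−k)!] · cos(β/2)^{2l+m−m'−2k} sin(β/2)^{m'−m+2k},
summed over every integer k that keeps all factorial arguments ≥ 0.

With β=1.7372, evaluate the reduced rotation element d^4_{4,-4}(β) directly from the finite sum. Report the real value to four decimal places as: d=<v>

d^4_{4,-4}(β=1.7372) via Wigner's sum:
c=cos(1.7372/2)=0.645896, s=sin(1.7372/2)=0.763425; N=√[40320·1·1·40320]=40320.000000
k: max(0,(-4)−(4))=0 … min(4+(-4),4−(4))=0
  k=0: (−1)^8·40320.0000/(40320)·0.6459^0·0.7634^8 = +0.115381
d^4_{4,-4}(1.7372) = +0.115381

d=0.1154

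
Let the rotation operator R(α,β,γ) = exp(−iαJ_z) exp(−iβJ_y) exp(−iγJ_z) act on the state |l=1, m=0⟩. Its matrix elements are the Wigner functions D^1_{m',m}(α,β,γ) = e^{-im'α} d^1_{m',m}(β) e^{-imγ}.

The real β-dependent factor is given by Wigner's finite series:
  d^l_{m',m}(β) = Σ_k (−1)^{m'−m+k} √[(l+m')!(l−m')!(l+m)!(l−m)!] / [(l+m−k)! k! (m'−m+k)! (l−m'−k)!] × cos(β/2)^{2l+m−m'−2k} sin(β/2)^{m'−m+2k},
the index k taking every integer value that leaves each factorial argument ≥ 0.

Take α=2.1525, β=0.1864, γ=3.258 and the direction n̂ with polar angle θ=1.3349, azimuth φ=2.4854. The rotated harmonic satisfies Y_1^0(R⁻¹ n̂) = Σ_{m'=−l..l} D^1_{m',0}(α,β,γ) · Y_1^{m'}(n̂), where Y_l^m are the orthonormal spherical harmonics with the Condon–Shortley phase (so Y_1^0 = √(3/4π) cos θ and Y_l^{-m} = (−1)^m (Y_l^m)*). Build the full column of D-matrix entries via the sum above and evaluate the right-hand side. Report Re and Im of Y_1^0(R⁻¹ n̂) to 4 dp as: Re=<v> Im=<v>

Re=0.1954 Im=0.0000

Need the full column D^1_{m',0} for m'=−1..1 at α=2.1525, β=0.1864, γ=3.258.
cos(β/2)=0.995660, sin(β/2)=0.093065
d^1_{-1,0}: single k=1 term ⇒ +0.131043;  D = -0.072001+0.109490i
d^1_{0,0}: k∈[0..1] ⇒ +0.991339 -0.008661 = +0.982678;  D = +0.982678+0.000000i
d^1_{1,0}: single k=0 term ⇒ -0.131043;  D = +0.072001+0.109490i
Y_1^{m'}(θ=1.3349,φ=2.4854) and Σ D·Y over m':
  (-0.0720+0.1095i)·(-0.2662-0.2049i)  (+0.9827+0.0000i)·(+0.1142+0.0000i)  (+0.0720+0.1095i)·(+0.2662-0.2049i)
Y_1^0(R⁻¹ n̂) = +0.195423+0.000000i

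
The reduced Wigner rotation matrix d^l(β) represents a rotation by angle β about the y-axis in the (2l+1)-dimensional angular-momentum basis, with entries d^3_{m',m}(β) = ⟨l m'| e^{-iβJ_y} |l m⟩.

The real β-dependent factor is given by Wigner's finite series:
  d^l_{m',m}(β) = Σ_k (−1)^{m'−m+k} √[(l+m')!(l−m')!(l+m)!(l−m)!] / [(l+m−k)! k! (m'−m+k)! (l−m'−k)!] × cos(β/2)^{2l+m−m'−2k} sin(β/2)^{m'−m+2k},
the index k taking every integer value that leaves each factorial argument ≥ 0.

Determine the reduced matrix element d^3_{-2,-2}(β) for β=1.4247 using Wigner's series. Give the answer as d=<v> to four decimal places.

d=-0.5129

d^3_{-2,-2}(β=1.4247) via Wigner's sum:
Half-angle: c=0.756828, s=0.653614. N=√(1·120·1·120)=120.000000
k: max(0,(-2)−(-2))=0 … min(3+(-2),3−(-2))=1
  k=0: (−1)^0·120.0000/(120)·0.7568^6·0.6536^0 = +0.187924
  k=1: (−1)^1·120.0000/(24)·0.7568^4·0.6536^2 = -0.700812
d^3_{-2,-2}(1.4247) = +0.187924 -0.700812 = -0.512888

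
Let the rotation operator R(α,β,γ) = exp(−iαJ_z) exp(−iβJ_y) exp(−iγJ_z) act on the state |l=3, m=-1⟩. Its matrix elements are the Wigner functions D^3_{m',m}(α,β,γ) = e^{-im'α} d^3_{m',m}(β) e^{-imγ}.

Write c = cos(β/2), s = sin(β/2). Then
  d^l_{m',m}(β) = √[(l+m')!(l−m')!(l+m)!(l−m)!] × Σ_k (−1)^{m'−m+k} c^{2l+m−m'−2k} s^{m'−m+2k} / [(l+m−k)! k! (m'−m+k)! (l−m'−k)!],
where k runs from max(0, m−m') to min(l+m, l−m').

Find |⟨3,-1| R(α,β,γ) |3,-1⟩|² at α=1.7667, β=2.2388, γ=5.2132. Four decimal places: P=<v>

P=0.2713

First d^3_{-1,-1}(β=2.2388), then the phase factors e^{-i(-1)α} and e^{-i(-1)γ}:
With c≡cos(β/2)=0.436222 and s≡sin(β/2)=0.899839, N=[2·24·2·24]^{1/2}=48.000000
The bounds max(0,m−m')=0 and min(l+m,l−m')=2 give 3 terms
  k=0: (−1)^0·48.0000/(48)·0.4362^6·0.8998^0 = +0.006890
  k=1: (−1)^1·48.0000/(6)·0.4362^4·0.8998^2 = -0.234559
  k=2: (−1)^2·48.0000/(8)·0.4362^2·0.8998^4 = +0.748559
d^3_{-1,-1}(2.2388) = +0.006890 -0.234559 +0.748559 = +0.520891
|D^3_{-1,-1}|² = |d^3_{-1,-1}(β)|² = (+0.520891)² = 0.271328 (the z-rotation phases have unit modulus)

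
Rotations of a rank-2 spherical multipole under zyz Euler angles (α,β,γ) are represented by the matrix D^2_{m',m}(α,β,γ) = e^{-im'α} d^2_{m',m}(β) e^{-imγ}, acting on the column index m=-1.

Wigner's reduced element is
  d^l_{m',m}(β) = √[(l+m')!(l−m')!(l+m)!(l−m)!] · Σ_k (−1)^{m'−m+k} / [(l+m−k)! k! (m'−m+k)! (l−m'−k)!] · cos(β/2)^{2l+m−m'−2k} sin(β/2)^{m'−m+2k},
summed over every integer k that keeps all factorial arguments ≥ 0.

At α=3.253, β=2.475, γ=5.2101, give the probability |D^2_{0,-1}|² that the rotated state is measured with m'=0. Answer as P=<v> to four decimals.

Split into d^2_{0,-1}(β=2.475) × two z-phases.
Half-angle: c=0.327160, s=0.944969. N=√(2·2·1·6)=4.898979
The bounds max(0,m−m')=0 and min(l+m,l−m')=1 give 2 terms
  k=0: (−1)^1·4.8990/(2)·0.3272^3·0.9450^1 = -0.081054
  k=1: (−1)^2·4.8990/(2)·0.3272^1·0.9450^3 = +0.676220
d^2_{0,-1}(2.475) = -0.081054 +0.676220 = +0.595167
|D^2_{0,-1}|² = |d^2_{0,-1}(β)|² = (+0.595167)² = 0.354223 (the z-rotation phases have unit modulus)

P=0.3542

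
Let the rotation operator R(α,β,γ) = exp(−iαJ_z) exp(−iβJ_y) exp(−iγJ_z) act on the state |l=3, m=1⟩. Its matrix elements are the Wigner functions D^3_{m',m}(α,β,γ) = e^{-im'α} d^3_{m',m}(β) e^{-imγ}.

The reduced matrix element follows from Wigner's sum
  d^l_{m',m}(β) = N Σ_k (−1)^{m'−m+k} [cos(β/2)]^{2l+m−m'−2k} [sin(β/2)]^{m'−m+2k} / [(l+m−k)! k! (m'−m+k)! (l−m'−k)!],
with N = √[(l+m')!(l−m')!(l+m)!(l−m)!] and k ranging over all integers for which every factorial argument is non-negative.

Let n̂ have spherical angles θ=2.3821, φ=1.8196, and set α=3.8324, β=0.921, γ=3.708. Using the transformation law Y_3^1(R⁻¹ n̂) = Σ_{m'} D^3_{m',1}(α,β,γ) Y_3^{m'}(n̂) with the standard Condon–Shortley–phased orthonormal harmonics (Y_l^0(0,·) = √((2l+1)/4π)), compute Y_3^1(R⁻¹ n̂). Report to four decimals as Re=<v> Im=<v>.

Need the full column D^3_{m',1} for m'=−3..3 at α=3.8324, β=0.921, γ=3.708.
cos(β/2)=0.895830, sin(β/2)=0.444396
d^3_{-3,1}: single k=4 term ⇒ +0.121221;  D = +0.007847+0.120967i
d^3_{-2,1}: k∈[3..4] ⇒ +0.399041 -0.049099 = +0.349942;  D = -0.239961-0.254712i
d^3_{-1,1}: k∈[2..4] ⇒ +0.763124 -0.250393 +0.007702 = +0.520433;  D = +0.516411+0.064575i
d^3_{0,1}: k∈[1..3] ⇒ +0.888157 -0.655692 +0.053786 = +0.286251;  D = -0.241548+0.153603i
d^3_{1,1}: k∈[0..2] ⇒ +0.516838 -1.017498 +0.187795 = -0.312865;  D = -0.096509+0.297608i
d^3_{2,1}: k∈[0..1] ⇒ -0.810773 +0.399041 = -0.411731;  D = -0.151658-0.382783i
d^3_{3,1}: single k=0 term ⇒ +0.492594;  D = -0.431638-0.237356i
Y_3^{m'}(θ=2.3821,φ=1.8196) and Σ D·Y over m':
  (+0.0078+0.1210i)·(+0.0925+0.1000i)  (-0.2400-0.2547i)·(+0.3088-0.1677i)  (+0.5164+0.0646i)·(-0.0893-0.3514i)  (-0.2415+0.1536i)·(+0.1003+0.0000i)  (-0.0965+0.2976i)·(+0.0893-0.3514i)  (-0.1517-0.3828i)·(+0.3088+0.1677i)  (-0.4316-0.2374i)·(-0.0925+0.1000i)
Y_3^1(R⁻¹ n̂) = +0.001181-0.302619i

Re=0.0012 Im=-0.3026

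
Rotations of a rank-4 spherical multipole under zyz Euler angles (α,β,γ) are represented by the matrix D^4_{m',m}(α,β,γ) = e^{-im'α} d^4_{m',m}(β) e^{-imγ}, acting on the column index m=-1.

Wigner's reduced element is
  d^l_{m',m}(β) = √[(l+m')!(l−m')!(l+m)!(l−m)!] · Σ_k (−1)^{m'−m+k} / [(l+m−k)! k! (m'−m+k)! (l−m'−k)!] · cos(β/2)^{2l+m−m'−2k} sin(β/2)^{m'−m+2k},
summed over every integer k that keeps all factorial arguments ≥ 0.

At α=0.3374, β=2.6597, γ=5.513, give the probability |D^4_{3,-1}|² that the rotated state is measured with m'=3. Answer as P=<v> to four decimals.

D^4_{3,-1}(0.3374,2.6597,5.513) = e^{-i·3·0.3374}·d^4_{3,-1}(2.6597)·e^{-i·-1·5.513}. Compute d first:
With c≡cos(β/2)=0.238622 and s≡sin(β/2)=0.971113, N=[5040·1·6·120]^{1/2}=1904.940944
Admissible k: 0..1 (factorial args all ≥0)
  k=0: (−1)^4·1904.9409/(144)·0.2386^4·0.9711^4 = +0.038145
  k=1: (−1)^5·1904.9409/(240)·0.2386^2·0.9711^6 = -0.379060
d^4_{3,-1}(2.6597) = +0.038145 -0.379060 = -0.340915
|D^4_{3,-1}|² = |d^4_{3,-1}(β)|² = (-0.340915)² = 0.116223 (the z-rotation phases have unit modulus)

P=0.1162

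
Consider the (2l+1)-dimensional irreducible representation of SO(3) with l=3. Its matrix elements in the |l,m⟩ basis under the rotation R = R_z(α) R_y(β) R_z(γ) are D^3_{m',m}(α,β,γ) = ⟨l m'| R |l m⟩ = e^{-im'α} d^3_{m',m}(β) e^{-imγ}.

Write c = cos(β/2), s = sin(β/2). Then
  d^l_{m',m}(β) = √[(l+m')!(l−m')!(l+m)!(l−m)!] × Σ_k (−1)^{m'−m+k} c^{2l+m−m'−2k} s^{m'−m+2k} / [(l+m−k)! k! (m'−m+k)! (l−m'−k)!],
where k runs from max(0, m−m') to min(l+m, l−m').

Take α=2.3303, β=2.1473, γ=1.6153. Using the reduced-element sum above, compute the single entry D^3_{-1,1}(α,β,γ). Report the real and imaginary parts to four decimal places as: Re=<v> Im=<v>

First d^3_{-1,1}(β=2.1473), then the phase factors e^{-i(-1)α} and e^{-i(1)γ}:
c=cos(2.1473/2)=0.476919, s=sin(2.1473/2)=0.878947; N=√[2·24·24·2]=48.000000
The bounds max(0,m−m')=2 and min(l+m,l−m')=4 give 3 terms
  k=2: (−1)^0·48.0000/(8)·0.4769^4·0.8789^2 = +0.239804
  k=3: (−1)^1·48.0000/(6)·0.4769^2·0.8789^4 = -1.086002
  k=4: (−1)^2·48.0000/(48)·0.4769^0·0.8789^6 = +0.461080
d^3_{-1,1}(2.1473) = +0.239804 -1.086002 +0.461080 = -0.385118
D = (-0.688562+0.725178i)·(-0.385118)·(-0.044489-0.999010i) = -0.290800-0.252490i

Re=-0.2908 Im=-0.2525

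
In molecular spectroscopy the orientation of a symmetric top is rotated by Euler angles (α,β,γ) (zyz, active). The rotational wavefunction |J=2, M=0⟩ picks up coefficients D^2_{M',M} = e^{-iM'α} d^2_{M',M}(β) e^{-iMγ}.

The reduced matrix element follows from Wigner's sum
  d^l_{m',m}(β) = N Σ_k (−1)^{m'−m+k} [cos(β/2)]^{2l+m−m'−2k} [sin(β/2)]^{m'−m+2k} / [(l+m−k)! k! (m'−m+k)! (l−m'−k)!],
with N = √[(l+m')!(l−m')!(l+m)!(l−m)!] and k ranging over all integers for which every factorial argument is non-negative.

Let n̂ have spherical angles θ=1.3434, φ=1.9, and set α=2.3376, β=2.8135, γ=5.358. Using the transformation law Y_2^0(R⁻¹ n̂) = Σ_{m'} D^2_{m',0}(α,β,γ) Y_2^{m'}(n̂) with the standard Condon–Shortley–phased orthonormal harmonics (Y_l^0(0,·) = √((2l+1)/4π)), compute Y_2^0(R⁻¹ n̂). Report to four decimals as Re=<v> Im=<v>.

Re=-0.3106 Im=0.0000

Need the full column D^2_{m',0} for m'=−2..2 at α=2.3376, β=2.8135, γ=5.358.
cos(β/2)=0.163312, sin(β/2)=0.986575
d^2_{-2,0}: single k=2 term ⇒ +0.063587;  D = -0.002364-0.063543i
d^2_{-1,0}: k∈[1..2] ⇒ +0.010526 -0.384134 = -0.373608;  D = +0.259223-0.269047i
d^2_{0,0}: k∈[0..2] ⇒ +0.000711 -0.103837 +0.947370 = +0.844244;  D = +0.844244+0.000000i
d^2_{1,0}: k∈[0..1] ⇒ -0.010526 +0.384134 = +0.373608;  D = -0.259223-0.269047i
d^2_{2,0}: single k=0 term ⇒ +0.063587;  D = -0.002364+0.063543i
Y_2^{m'}(θ=1.3434,φ=1.9) and Σ D·Y over m':
  (-0.0024-0.0635i)·(-0.2900+0.2243i)  (+0.2592-0.2690i)·(-0.0549-0.1606i)  (+0.8442+0.0000i)·(-0.2673+0.0000i)  (-0.2592-0.2690i)·(+0.0549-0.1606i)  (-0.0024+0.0635i)·(-0.2900-0.2243i)
Y_2^0(R⁻¹ n̂) = -0.310629+0.000000i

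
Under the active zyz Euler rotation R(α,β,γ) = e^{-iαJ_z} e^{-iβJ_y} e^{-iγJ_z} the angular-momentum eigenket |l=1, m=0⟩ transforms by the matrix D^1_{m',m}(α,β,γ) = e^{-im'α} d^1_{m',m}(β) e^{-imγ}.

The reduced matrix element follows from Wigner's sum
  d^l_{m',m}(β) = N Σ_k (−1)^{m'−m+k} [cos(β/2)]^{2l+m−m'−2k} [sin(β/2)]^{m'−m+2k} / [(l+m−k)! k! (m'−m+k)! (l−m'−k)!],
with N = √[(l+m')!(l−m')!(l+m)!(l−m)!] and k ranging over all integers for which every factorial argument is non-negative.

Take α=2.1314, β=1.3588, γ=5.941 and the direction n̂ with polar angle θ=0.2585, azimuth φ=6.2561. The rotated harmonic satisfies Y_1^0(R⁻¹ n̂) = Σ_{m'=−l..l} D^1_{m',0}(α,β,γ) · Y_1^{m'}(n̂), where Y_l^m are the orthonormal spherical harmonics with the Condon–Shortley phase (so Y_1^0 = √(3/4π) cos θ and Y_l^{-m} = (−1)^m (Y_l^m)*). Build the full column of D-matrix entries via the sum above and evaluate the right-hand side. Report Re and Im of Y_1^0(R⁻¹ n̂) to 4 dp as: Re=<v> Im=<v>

Need the full column D^1_{m',0} for m'=−1..1 at α=2.1314, β=1.3588, γ=5.941.
cos(β/2)=0.777950, sin(β/2)=0.628326
d^1_{-1,0}: single k=1 term ⇒ +0.691277;  D = -0.367550+0.585466i
d^1_{0,0}: k∈[0..1] ⇒ +0.605206 -0.394794 = +0.210412;  D = +0.210412+0.000000i
d^1_{1,0}: single k=0 term ⇒ -0.691277;  D = +0.367550+0.585466i
Y_1^{m'}(θ=0.2585,φ=6.2561) and Σ D·Y over m':
  (-0.3676+0.5855i)·(+0.0883+0.0024i)  (+0.2104+0.0000i)·(+0.4724+0.0000i)  (+0.3676+0.5855i)·(-0.0883+0.0024i)
Y_1^0(R⁻¹ n̂) = +0.031692+0.000000i

Re=0.0317 Im=0.0000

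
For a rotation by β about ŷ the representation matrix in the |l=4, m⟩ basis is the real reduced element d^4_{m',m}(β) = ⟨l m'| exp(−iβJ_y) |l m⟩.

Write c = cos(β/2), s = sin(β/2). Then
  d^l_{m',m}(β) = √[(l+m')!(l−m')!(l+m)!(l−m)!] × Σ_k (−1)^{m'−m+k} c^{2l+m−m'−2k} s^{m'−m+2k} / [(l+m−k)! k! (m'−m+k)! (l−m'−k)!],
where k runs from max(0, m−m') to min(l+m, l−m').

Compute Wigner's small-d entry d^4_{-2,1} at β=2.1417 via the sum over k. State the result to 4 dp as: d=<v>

d^4_{-2,1}(β=2.1417) via Wigner's sum:
Half-angle: c=0.479378, s=0.877608. N=√(2·720·120·6)=1018.233765
The bounds max(0,m−m')=3 and min(l+m,l−m')=5 give 3 terms
  k=3: (−1)^0·1018.2338/(72)·0.4794^5·0.8776^3 = +0.241997
  k=4: (−1)^1·1018.2338/(48)·0.4794^3·0.8776^5 = -1.216593
  k=5: (−1)^2·1018.2338/(240)·0.4794^1·0.8776^7 = +0.815492
d^4_{-2,1}(2.1417) = +0.241997 -1.216593 +0.815492 = -0.159104

d=-0.1591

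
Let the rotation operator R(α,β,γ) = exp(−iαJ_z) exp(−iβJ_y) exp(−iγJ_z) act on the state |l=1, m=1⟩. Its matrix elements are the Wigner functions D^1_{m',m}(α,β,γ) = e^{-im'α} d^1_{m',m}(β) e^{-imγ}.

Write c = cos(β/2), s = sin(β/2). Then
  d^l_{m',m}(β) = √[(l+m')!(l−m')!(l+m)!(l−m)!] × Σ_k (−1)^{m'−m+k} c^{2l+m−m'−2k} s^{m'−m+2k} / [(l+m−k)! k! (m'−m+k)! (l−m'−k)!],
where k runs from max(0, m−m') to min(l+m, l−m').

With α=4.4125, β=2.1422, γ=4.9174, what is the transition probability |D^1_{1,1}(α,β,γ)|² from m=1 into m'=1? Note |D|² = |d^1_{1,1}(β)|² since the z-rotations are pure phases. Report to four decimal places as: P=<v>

P=0.0527

D^1_{1,1}(4.4125,2.1422,4.9174) = e^{-i·1·4.4125}·d^1_{1,1}(2.1422)·e^{-i·1·4.9174}. Compute d first:
c=cos(2.1422/2)=0.479159, s=sin(2.1422/2)=0.877728; N=√[2·1·2·1]=2.000000
Admissible k: 0..0 (factorial args all ≥0)
  k=0: (−1)^0·2.0000/(2)·0.4792^2·0.8777^0 = +0.229593
d^1_{1,1}(2.1422) = +0.229593
|D^1_{1,1}|² = |d^1_{1,1}(β)|² = (+0.229593)² = 0.052713 (the z-rotation phases have unit modulus)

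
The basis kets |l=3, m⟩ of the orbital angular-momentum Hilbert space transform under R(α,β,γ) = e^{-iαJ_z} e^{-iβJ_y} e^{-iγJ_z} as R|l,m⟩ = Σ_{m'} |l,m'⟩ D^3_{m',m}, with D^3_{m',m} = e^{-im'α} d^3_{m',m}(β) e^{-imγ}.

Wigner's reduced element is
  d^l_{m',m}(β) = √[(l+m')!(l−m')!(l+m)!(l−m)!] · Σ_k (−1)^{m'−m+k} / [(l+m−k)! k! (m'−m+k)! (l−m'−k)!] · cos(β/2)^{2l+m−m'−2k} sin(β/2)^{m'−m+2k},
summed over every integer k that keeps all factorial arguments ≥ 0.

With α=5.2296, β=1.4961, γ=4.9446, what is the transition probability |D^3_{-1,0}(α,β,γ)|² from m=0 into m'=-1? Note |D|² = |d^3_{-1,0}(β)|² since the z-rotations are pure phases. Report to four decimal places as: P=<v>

D^3_{-1,0}(5.2296,1.4961,4.9446) = e^{-i·-1·5.2296}·d^3_{-1,0}(1.4961)·e^{-i·0·4.9446}. Compute d first:
c=cos(1.4961/2)=0.733017, s=sin(1.4961/2)=0.680211; N=√[2·24·6·6]=41.569219
k∈{1,2,3} keeps every argument non-negative
  k=1: (−1)^0·41.5692/(12)·0.7330^5·0.6802^1 = +0.498659
  k=2: (−1)^1·41.5692/(4)·0.7330^3·0.6802^3 = -1.288201
  k=3: (−1)^2·41.5692/(12)·0.7330^1·0.6802^5 = +0.369761
d^3_{-1,0}(1.4961) = +0.498659 -1.288201 +0.369761 = -0.419781
|D^3_{-1,0}|² = |d^3_{-1,0}(β)|² = (-0.419781)² = 0.176216 (the z-rotation phases have unit modulus)

P=0.1762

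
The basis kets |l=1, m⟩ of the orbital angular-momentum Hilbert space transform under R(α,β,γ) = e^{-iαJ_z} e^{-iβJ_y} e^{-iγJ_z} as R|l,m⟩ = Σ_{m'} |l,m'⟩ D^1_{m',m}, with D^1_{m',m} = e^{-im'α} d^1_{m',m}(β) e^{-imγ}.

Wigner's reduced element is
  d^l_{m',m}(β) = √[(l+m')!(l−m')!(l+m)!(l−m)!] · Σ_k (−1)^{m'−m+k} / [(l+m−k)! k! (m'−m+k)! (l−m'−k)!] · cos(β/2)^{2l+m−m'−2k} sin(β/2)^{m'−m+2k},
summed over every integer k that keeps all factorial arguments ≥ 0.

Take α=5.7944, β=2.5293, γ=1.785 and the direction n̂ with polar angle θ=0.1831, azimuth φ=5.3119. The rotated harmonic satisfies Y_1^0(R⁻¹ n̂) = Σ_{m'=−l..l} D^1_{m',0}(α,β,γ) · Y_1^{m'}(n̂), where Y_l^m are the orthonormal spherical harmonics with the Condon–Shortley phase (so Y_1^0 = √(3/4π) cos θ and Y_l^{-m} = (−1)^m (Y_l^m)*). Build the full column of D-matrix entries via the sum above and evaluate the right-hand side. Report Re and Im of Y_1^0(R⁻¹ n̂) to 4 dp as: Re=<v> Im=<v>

Need the full column D^1_{m',0} for m'=−1..1 at α=5.7944, β=2.5293, γ=1.785.
cos(β/2)=0.301386, sin(β/2)=0.953502
d^1_{-1,0}: single k=1 term ⇒ +0.406406;  D = +0.358818-0.190830i
d^1_{0,0}: k∈[0..1] ⇒ +0.090834 -0.909166 = -0.818332;  D = -0.818332+0.000000i
d^1_{1,0}: single k=0 term ⇒ -0.406406;  D = -0.358818-0.190830i
Y_1^{m'}(θ=0.1831,φ=5.3119) and Σ D·Y over m':
  (+0.3588-0.1908i)·(+0.0355+0.0519i)  (-0.8183+0.0000i)·(+0.4804+0.0000i)  (-0.3588-0.1908i)·(-0.0355+0.0519i)
Y_1^0(R⁻¹ n̂) = -0.347861+0.000000i

Re=-0.3479 Im=0.0000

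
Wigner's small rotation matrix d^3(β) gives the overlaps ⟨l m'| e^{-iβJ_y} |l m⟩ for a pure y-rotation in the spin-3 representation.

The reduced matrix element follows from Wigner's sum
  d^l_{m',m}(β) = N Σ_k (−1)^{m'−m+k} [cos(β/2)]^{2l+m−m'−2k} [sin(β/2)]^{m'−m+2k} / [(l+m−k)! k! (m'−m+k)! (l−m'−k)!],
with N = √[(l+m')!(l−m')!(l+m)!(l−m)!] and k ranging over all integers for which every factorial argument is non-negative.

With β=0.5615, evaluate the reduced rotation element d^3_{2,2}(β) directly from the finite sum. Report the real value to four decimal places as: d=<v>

d=0.4597

d^3_{2,2}(β=0.5615) via Wigner's sum:
c=cos(0.5615/2)=0.960848, s=sin(0.5615/2)=0.277076; N=√[120·1·120·1]=120.000000
k: max(0,(2)−(2))=0 … min(3+(2),3−(2))=1
  k=0: (−1)^0·120.0000/(120)·0.9608^6·0.2771^0 = +0.786915
  k=1: (−1)^1·120.0000/(24)·0.9608^4·0.2771^2 = -0.327181
d^3_{2,2}(0.5615) = +0.786915 -0.327181 = +0.459734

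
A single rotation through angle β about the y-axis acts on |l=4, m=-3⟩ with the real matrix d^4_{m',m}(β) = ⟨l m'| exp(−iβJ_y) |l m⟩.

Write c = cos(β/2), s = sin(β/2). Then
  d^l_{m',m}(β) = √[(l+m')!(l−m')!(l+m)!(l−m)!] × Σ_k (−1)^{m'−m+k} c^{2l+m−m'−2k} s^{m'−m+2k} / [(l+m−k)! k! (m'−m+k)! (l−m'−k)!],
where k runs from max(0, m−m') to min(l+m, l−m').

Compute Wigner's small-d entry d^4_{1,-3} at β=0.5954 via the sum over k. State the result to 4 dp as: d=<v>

d=0.0772

d^4_{1,-3}(β=0.5954) via Wigner's sum:
Half-angle: c=0.956014, s=0.293322. N=√(120·6·1·5040)=1904.940944
k: max(0,(-3)−(1))=0 … min(4+(-3),4−(1))=1
  k=0: (−1)^4·1904.9409/(144)·0.9560^4·0.2933^4 = +0.081800
  k=1: (−1)^5·1904.9409/(240)·0.9560^2·0.2933^6 = -0.004620
d^4_{1,-3}(0.5954) = +0.081800 -0.004620 = +0.077180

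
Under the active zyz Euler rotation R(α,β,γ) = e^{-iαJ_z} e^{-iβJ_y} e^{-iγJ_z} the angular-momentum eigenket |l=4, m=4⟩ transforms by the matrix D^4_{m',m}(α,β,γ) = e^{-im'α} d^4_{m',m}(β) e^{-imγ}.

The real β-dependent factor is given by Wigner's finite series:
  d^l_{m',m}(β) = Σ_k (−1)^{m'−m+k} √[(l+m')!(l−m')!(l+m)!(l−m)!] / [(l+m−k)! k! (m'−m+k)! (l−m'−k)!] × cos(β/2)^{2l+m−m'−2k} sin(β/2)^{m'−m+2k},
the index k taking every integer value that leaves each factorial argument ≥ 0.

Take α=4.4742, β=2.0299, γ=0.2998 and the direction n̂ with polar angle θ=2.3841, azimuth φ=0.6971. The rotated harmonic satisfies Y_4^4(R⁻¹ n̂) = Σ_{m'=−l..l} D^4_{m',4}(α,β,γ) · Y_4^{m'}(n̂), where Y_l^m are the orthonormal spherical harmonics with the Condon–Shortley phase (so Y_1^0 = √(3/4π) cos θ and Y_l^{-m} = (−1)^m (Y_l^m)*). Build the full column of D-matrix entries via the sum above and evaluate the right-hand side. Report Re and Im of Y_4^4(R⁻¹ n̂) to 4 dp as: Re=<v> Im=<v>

Need the full column D^4_{m',4} for m'=−4..4 at α=4.4742, β=2.0299, γ=0.2998.
cos(β/2)=0.527662, sin(β/2)=0.849454
d^4_{-4,4}: single k=8 term ⇒ +0.271094;  D = -0.148829-0.226587i
d^4_{-3,4}: single k=7 term ⇒ +0.476300;  D = +0.448560-0.160173i
d^4_{-2,4}: single k=6 term ⇒ +0.553517;  D = +0.057892+0.550481i
d^4_{-1,4}: single k=5 term ⇒ +0.486253;  D = -0.481932-0.064677i
d^4_{0,4}: single k=4 term ⇒ +0.337702;  D = +0.122621-0.314653i
d^4_{1,4}: single k=3 term ⇒ +0.187627;  D = +0.153811+0.107452i
d^4_{2,4}: single k=2 term ⇒ +0.082413;  D = -0.061805+0.054517i
d^4_{3,4}: single k=1 term ⇒ +0.027364;  D = -0.012748-0.024213i
d^4_{4,4}: single k=0 term ⇒ +0.006010;  D = +0.005828-0.001466i
Y_4^{m'}(θ=2.3841,φ=0.6971) and Σ D·Y over m':
  (-0.1488-0.2266i)·(-0.0925-0.0341i)  (+0.4486-0.1602i)·(+0.1467+0.2559i)  (+0.0579+0.5505i)·(+0.0748-0.4190i)  (-0.4819-0.0647i)·(-0.1259+0.1054i)  (+0.1226-0.3147i)·(-0.3262+0.0000i)  (+0.1538+0.1075i)·(+0.1259+0.1054i)  (-0.0618+0.0545i)·(+0.0748+0.4190i)  (-0.0127-0.0242i)·(-0.1467+0.2559i)  (+0.0058-0.0015i)·(-0.0925+0.0341i)
Y_4^4(R⁻¹ n̂) = +0.363491+0.202770i

Re=0.3635 Im=0.2028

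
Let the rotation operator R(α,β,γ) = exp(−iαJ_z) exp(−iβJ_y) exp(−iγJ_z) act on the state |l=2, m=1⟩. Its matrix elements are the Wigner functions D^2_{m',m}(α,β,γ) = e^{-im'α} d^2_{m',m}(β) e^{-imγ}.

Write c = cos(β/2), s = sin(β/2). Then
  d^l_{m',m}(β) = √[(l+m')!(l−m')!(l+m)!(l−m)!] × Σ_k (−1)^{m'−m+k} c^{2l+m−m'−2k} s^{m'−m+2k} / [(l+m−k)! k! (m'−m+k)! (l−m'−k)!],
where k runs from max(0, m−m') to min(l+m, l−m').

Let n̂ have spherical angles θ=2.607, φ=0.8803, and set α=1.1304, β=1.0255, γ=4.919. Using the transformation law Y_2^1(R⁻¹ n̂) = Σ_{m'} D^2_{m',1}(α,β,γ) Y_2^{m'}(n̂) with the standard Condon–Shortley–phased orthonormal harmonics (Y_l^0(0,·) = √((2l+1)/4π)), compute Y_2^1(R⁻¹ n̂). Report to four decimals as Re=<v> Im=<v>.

Re=0.0061 Im=0.0177

Need the full column D^2_{m',1} for m'=−2..2 at α=1.1304, β=1.0255, γ=4.919.
cos(β/2)=0.871399, sin(β/2)=0.490575
d^2_{-2,1}: single k=3 term ⇒ +0.205762;  D = -0.182186-0.095635i
d^2_{-1,1}: k∈[2..3] ⇒ +0.548235 -0.057919 = +0.490316;  D = -0.391219+0.295563i
d^2_{0,1}: k∈[1..2] ⇒ +0.795119 -0.252005 = +0.543114;  D = +0.111417+0.531563i
d^2_{1,1}: k∈[0..1] ⇒ +0.576591 -0.548235 = +0.028356;  D = +0.027584+0.006569i
d^2_{2,1}: single k=0 term ⇒ -0.649212;  D = -0.405276+0.507176i
Y_2^{m'}(θ=2.607,φ=0.8803) and Σ D·Y over m':
  (-0.1822-0.0956i)·(-0.0189-0.0985i)  (-0.3912+0.2956i)·(-0.2157+0.2611i)  (+0.1114+0.5316i)·(+0.3852+0.0000i)  (+0.0276+0.0066i)·(+0.2157+0.2611i)  (-0.4053+0.5072i)·(-0.0189+0.0985i)
Y_2^1(R⁻¹ n̂) = +0.006125+0.017704i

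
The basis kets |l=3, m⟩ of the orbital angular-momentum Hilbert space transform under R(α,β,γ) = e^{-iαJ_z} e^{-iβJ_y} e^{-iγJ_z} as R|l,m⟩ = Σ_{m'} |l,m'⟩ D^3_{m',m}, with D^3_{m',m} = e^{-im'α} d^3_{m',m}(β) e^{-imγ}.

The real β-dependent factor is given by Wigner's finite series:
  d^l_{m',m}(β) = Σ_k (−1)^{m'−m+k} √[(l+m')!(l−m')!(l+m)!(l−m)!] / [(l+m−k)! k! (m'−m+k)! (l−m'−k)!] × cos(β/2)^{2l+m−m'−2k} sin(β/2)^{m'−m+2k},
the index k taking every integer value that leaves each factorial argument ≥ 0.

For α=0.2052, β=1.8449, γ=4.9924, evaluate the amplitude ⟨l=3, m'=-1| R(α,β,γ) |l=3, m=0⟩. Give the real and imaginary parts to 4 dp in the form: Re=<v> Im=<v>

Re=-0.2586 Im=-0.0538

D^3_{-1,0}(0.2052,1.8449,4.9924) = e^{-i·-1·0.2052}·d^3_{-1,0}(1.8449)·e^{-i·0·4.9924}. Compute d first:
With c≡cos(β/2)=0.603869 and s≡sin(β/2)=0.797083, N=[2·24·6·6]^{1/2}=41.569219
k∈{1,2,3} keeps every argument non-negative
  k=1: (−1)^0·41.5692/(12)·0.6039^5·0.7971^1 = +0.221722
  k=2: (−1)^1·41.5692/(4)·0.6039^3·0.7971^3 = -1.158916
  k=3: (−1)^2·41.5692/(12)·0.6039^1·0.7971^5 = +0.673058
d^3_{-1,0}(1.8449) = +0.221722 -1.158916 +0.673058 = -0.264136
Attach z-rotation phases: D = e^{-i(-1)(0.2052)}·(-0.264136)·e^{-i(0)(4.9924)} = -0.258594-0.053821i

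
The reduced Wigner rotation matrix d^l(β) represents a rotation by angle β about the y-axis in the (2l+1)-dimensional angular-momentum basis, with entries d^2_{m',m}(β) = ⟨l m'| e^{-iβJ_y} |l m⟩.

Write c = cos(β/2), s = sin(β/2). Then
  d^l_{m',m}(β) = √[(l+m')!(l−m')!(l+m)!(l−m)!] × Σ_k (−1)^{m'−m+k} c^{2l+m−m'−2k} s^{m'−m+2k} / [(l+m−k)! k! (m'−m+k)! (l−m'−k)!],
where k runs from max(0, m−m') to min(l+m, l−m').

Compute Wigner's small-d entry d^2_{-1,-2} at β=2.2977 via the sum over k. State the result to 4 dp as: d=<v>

d^2_{-1,-2}(β=2.2977) via Wigner's sum:
Half-angle: c=0.409537, s=0.912294. N=√(1·6·1·24)=12.000000
Admissible k: 0..0 (factorial args all ≥0)
  k=0: (−1)^1·12.0000/(6)·0.4095^3·0.9123^1 = -0.125327
d^2_{-1,-2}(2.2977) = -0.125327

d=-0.1253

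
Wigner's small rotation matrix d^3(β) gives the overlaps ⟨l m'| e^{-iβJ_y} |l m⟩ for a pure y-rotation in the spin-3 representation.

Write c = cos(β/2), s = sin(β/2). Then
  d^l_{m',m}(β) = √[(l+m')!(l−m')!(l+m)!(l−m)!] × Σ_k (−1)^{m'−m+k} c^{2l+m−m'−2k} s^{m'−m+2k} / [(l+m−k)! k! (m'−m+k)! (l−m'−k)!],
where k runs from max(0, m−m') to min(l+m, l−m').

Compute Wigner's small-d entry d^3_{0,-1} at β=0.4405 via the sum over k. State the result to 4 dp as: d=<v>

d=-0.5707

d^3_{0,-1}(β=0.4405) via Wigner's sum:
Half-angle: c=0.975843, s=0.218474. N=√(6·6·2·24)=41.569219
The bounds max(0,m−m')=0 and min(l+m,l−m')=2 give 3 terms
  k=0: (−1)^1·41.5692/(12)·0.9758^5·0.2185^1 = -0.669713
  k=1: (−1)^2·41.5692/(4)·0.9758^3·0.2185^3 = +0.100704
  k=2: (−1)^3·41.5692/(12)·0.9758^1·0.2185^5 = -0.001683
d^3_{0,-1}(0.4405) = -0.669713 +0.100704 -0.001683 = -0.570692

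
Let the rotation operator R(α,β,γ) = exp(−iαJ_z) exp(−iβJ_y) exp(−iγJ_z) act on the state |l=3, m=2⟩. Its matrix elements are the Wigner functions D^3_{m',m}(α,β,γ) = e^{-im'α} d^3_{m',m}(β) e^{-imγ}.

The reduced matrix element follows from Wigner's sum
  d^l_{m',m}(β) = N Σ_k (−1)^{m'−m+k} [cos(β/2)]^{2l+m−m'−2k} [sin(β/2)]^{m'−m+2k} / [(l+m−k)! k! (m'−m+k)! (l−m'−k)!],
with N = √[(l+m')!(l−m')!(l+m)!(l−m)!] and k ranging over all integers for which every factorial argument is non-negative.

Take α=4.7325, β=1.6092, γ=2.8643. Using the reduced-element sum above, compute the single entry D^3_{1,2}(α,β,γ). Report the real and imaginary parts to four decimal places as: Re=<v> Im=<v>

Re=0.2158 Im=-0.3645

Split into d^3_{1,2}(β=1.6092) × two z-phases.
Half-angle: c=0.693400, s=0.720553. N=√(24·2·120·1)=75.894664
k: max(0,(2)−(1))=1 … min(3+(2),3−(1))=2
  k=1: (−1)^0·75.8947/(24)·0.6934^5·0.7206^1 = +0.365245
  k=2: (−1)^1·75.8947/(12)·0.6934^3·0.7206^3 = -0.788822
d^3_{1,2}(1.6092) = +0.365245 -0.788822 = -0.423577
Phases: e^{-i·(1)·4.7325}=+0.020110+0.999798i, e^{-i·(2)·2.8643}=+0.850119+0.526591i ⇒ D=+0.215766-0.364504i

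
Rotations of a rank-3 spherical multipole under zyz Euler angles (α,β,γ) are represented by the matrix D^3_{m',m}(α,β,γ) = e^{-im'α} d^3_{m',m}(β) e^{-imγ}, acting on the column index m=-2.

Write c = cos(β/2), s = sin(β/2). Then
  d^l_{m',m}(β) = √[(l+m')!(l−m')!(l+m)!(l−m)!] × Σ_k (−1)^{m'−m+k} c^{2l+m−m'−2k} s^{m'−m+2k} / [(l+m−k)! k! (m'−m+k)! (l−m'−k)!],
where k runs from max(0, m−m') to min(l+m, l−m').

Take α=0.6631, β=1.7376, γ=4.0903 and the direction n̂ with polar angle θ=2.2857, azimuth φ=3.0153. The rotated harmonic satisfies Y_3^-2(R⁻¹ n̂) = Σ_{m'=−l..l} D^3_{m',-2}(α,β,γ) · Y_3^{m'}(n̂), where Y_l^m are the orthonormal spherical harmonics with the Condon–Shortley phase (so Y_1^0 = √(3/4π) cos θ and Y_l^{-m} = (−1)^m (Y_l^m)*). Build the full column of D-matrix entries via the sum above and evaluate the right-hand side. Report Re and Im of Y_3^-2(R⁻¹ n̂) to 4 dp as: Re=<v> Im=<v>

Re=-0.2825 Im=-0.2089

Need the full column D^3_{m',-2} for m'=−3..3 at α=0.6631, β=1.7376, γ=4.0903.
cos(β/2)=0.645743, sin(β/2)=0.763555
d^3_{-3,-2}: single k=1 term ⇒ +0.209998;  D = -0.154350-0.142392i
d^3_{-2,-2}: k∈[0..1] ⇒ +0.072504 -0.506862 = -0.434358;  D = +0.432898+0.035587i
d^3_{-1,-2}: k∈[0..1] ⇒ -0.271106 +0.758106 = +0.487000;  D = -0.407069+0.267326i
d^3_{0,-2}: k∈[0..1] ⇒ +0.555240 -0.776320 = -0.221080;  D = +0.070932-0.209393i
d^3_{1,-2}: k∈[0..1] ⇒ -0.758106 +0.529981 = -0.228125;  D = -0.075320-0.215332i
d^3_{2,-2}: k∈[0..1] ⇒ +0.708680 -0.198171 = +0.510509;  D = +0.429463+0.276009i
d^3_{3,-2}: single k=0 term ⇒ -0.410522;  D = -0.408790+0.037668i
Y_3^{m'}(θ=2.2857,φ=3.0153) and Σ D·Y over m':
  (-0.1543-0.1424i)·(-0.1669-0.0665i)  (+0.4329+0.0356i)·(-0.3699-0.0955i)  (-0.4071+0.2673i)·(-0.2781-0.0353i)  (+0.0709-0.2094i)·(+0.2083+0.0000i)  (-0.0753-0.2153i)·(+0.2781-0.0353i)  (+0.4295+0.2760i)·(-0.3699+0.0955i)  (-0.4088+0.0377i)·(+0.1669-0.0665i)
Y_3^-2(R⁻¹ n̂) = -0.282529-0.208920i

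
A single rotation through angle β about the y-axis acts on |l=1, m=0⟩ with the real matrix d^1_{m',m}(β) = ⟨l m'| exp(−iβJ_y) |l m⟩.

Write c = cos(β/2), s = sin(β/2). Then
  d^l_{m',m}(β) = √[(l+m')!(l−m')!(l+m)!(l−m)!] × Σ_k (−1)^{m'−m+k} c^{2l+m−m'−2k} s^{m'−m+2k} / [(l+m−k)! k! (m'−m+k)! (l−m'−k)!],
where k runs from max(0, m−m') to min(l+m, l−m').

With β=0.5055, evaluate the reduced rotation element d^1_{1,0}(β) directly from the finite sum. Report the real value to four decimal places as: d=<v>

d=-0.3424

d^1_{1,0}(β=0.5055) via Wigner's sum:
Half-angle: c=0.968228, s=0.250068. N=√(2·1·1·1)=1.414214
k∈{0} keeps every argument non-negative
  k=0: (−1)^1·1.4142/(1)·0.9682^1·0.2501^1 = -0.342413
d^1_{1,0}(0.5055) = -0.342413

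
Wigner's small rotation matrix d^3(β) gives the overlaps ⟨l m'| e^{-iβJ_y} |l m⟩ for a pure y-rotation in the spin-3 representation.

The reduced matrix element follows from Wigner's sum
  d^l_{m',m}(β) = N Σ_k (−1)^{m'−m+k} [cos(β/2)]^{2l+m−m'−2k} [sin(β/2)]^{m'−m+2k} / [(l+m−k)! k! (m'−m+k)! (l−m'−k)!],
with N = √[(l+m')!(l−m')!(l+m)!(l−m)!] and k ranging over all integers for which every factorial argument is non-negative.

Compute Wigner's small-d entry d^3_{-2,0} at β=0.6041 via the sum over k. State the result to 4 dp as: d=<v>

d=0.3636

d^3_{-2,0}(β=0.6041) via Wigner's sum:
Half-angle: c=0.954729, s=0.297478. N=√(1·120·6·6)=65.726707
k∈{2,3} keeps every argument non-negative
  k=2: (−1)^0·65.7267/(12)·0.9547^4·0.2975^2 = +0.402708
  k=3: (−1)^1·65.7267/(12)·0.9547^2·0.2975^4 = -0.039097
d^3_{-2,0}(0.6041) = +0.402708 -0.039097 = +0.363611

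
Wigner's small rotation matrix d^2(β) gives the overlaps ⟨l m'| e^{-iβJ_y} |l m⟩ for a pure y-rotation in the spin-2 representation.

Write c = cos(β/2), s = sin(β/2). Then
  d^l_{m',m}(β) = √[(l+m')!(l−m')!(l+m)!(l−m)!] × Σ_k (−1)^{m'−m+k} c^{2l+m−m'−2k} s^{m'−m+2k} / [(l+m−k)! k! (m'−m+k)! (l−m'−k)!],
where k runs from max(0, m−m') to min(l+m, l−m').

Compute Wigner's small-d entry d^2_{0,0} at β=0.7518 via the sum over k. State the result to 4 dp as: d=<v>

d=0.3004

d^2_{0,0}(β=0.7518) via Wigner's sum:
With c≡cos(β/2)=0.930178 and s≡sin(β/2)=0.367110, N=[2·2·2·2]^{1/2}=4.000000
The bounds max(0,m−m')=0 and min(l+m,l−m')=2 give 3 terms
  k=0: (−1)^0·4.0000/(4)·0.9302^4·0.3671^0 = +0.748624
  k=1: (−1)^1·4.0000/(1)·0.9302^2·0.3671^2 = -0.466427
  k=2: (−1)^2·4.0000/(4)·0.9302^0·0.3671^4 = +0.018163
d^2_{0,0}(0.7518) = +0.748624 -0.466427 +0.018163 = +0.300359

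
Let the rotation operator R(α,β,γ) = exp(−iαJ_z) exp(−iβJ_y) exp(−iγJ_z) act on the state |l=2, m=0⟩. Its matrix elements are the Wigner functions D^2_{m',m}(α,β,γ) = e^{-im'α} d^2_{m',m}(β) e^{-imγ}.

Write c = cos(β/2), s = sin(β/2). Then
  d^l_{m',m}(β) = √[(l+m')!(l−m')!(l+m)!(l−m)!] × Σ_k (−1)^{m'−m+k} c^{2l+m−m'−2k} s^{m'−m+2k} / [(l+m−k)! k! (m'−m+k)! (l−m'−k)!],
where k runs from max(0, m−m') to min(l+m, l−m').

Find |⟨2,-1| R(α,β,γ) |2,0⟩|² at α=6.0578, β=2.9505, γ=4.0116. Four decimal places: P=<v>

P=0.0522

First d^2_{-1,0}(β=2.9505), then the phase factors e^{-i(-1)α} and e^{-i(0)γ}:
With c≡cos(β/2)=0.095401 and s≡sin(β/2)=0.995439, N=[1·6·2·2]^{1/2}=4.898979
Admissible k: 1..2 (factorial args all ≥0)
  k=1: (−1)^0·4.8990/(2)·0.0954^3·0.9954^1 = +0.002117
  k=2: (−1)^1·4.8990/(2)·0.0954^1·0.9954^3 = -0.230501
d^2_{-1,0}(2.9505) = +0.002117 -0.230501 = -0.228384
|D^2_{-1,0}|² = |d^2_{-1,0}(β)|² = (-0.228384)² = 0.052159 (the z-rotation phases have unit modulus)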